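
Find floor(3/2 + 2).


3


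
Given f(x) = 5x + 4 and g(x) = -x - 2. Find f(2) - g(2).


f(2) = 14
g(2) = -4
Difference = 18

18


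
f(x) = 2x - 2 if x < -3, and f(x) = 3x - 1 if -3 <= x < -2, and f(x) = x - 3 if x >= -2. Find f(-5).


-5 satisfies x < -3
f(-5) = -12

-12


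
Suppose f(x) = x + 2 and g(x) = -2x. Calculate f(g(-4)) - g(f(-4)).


f(g(-4)) = 10
g(f(-4)) = 4
Difference = 6

6


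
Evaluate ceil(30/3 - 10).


30/3 = 10
10 - 10 = 0
ceil(0) = 0

0


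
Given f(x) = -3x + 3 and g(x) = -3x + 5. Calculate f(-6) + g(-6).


f(-6) = 21
g(-6) = 23
Sum = 44

44


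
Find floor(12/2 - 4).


12/2 = 6
6 - 4 = 2
floor(2) = 2

2


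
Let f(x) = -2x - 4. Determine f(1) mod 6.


f(1) = -6
-6 mod 6 = 0

0


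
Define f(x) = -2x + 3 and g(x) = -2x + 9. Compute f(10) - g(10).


-6


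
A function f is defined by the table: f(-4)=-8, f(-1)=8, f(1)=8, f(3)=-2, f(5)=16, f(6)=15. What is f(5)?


16


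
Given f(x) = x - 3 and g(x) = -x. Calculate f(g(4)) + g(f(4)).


f(g(4)) = -7
g(f(4)) = -1
Sum = -8

-8


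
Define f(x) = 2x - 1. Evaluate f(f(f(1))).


f(1) = 1
f(1) = 1
f(1) = 1

1


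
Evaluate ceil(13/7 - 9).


13/7 = 1.8571
1.8571 - 9 = -7.1429
ceil(-7.1429) = -7

-7


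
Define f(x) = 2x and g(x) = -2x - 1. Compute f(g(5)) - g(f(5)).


f(g(5)) = -22
g(f(5)) = -21
Difference = -1

-1


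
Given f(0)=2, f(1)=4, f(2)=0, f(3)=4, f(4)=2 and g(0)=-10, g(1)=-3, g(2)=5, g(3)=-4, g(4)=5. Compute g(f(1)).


f(1) = 4
g(4) = 5

5


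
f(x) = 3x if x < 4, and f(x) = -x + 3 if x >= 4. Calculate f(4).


4 satisfies x >= 4
f(4) = -1

-1


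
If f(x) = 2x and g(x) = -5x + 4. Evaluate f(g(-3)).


g(-3) = 19
f(19) = 38

38


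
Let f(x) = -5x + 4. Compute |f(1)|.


f(1) = -1
|-1| = 1

1


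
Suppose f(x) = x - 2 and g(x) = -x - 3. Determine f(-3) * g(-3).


f(-3) = -5
g(-3) = 0
Product = 0

0


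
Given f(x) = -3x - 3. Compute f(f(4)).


f(4) = -15
f(-15) = 42

42


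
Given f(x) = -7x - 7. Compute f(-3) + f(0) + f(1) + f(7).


f(-3) = 14
f(0) = -7
f(1) = -14
f(7) = -56
Sum = -63

-63


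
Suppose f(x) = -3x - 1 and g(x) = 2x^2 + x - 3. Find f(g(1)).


g(1) = 0
f(0) = -1

-1


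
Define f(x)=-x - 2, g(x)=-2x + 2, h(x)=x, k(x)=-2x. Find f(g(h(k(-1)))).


k(-1) = 2
h(2) = 2
g(2) = -2
f(-2) = 0

0


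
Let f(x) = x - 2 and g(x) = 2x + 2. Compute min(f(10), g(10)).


f(10) = 8
g(10) = 22
min = 8

8


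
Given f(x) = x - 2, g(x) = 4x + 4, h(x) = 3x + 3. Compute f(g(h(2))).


h(2) = 9
g(9) = 40
f(40) = 38

38


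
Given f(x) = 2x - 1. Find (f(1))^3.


f(1) = 1
(1)^3 = 1

1


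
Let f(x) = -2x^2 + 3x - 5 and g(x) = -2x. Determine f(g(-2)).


g(-2) = 4
f(4) = (-2)*(4)^2 + 3*(4) - 5 = -25

-25


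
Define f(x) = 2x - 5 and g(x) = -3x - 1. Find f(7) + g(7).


-13


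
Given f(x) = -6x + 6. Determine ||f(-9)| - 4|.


56


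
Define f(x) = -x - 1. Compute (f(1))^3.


f(1) = -2
(-2)^3 = -8

-8


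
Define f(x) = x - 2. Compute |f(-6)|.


f(-6) = -8
|-8| = 8

8


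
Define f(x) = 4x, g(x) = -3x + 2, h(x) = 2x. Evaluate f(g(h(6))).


h(6) = 12
g(12) = -34
f(-34) = -136

-136


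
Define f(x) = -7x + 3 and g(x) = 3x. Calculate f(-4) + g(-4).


f(-4) = 31
g(-4) = -12
Sum = 19

19


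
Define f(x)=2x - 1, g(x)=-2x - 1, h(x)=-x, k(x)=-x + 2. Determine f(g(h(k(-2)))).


k(-2) = 4
h(4) = -4
g(-4) = 7
f(7) = 13

13


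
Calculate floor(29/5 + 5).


29/5 = 5.8
5.8 + 5 = 10.8
floor(10.8) = 10

10


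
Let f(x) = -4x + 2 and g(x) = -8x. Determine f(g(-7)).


g(-7) = 56
f(56) = -222

-222


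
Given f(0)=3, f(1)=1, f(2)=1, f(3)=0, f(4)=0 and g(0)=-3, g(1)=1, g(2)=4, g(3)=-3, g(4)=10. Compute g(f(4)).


f(4) = 0
g(0) = -3

-3


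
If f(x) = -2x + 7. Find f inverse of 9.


Solve -2x + 7 = 9
x = (9 - 7) / (-2) = -1

-1


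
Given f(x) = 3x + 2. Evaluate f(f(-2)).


-10


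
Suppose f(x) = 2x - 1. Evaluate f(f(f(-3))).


f(-3) = -7
f(-7) = -15
f(-15) = -31

-31


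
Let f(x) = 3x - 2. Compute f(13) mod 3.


f(13) = 37
37 mod 3 = 1

1


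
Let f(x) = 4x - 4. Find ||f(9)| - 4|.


f(9) = 32
|32| = 32
|32 - 4| = 28

28


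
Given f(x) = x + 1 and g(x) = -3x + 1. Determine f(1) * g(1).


-4


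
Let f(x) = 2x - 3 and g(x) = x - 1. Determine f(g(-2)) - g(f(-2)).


f(g(-2)) = -9
g(f(-2)) = -8
Difference = -1

-1


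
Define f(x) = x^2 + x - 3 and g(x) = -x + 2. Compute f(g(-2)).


g(-2) = 4
f(4) = 1*(4)^2 + 1*(4) - 3 = 17

17


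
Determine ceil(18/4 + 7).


18/4 = 4.5
4.5 + 7 = 11.5
ceil(11.5) = 12

12


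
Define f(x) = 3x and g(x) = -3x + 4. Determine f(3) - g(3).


f(3) = 9
g(3) = -5
Difference = 14

14


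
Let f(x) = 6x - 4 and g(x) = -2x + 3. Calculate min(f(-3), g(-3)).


f(-3) = -22
g(-3) = 9
min = -22

-22


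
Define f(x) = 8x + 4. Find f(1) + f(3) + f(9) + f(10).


f(1) = 12
f(3) = 28
f(9) = 76
f(10) = 84
Sum = 200

200


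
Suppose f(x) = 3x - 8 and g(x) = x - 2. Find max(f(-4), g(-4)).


f(-4) = -20
g(-4) = -6
max = -6

-6


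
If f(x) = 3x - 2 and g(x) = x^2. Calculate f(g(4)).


g(4) = 16
f(16) = 46

46


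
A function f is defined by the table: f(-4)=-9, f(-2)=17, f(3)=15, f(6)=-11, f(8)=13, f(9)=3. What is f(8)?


13


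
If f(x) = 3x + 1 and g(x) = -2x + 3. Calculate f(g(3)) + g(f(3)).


f(g(3)) = -8
g(f(3)) = -17
Sum = -25

-25


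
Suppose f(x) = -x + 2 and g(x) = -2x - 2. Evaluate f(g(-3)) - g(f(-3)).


f(g(-3)) = -2
g(f(-3)) = -12
Difference = 10

10


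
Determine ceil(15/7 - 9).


-6


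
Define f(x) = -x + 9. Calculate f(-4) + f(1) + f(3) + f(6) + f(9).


f(-4) = 13
f(1) = 8
f(3) = 6
f(6) = 3
f(9) = 0
Sum = 30

30


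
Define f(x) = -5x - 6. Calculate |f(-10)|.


f(-10) = 44
|44| = 44

44


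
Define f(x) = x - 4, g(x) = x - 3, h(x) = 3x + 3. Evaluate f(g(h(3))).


h(3) = 12
g(12) = 9
f(9) = 5

5


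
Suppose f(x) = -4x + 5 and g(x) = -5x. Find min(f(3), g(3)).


f(3) = -7
g(3) = -15
min = -15

-15


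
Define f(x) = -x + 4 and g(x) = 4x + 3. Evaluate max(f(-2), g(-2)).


f(-2) = 6
g(-2) = -5
max = 6

6


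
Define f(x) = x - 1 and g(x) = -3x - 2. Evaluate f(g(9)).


g(9) = -29
f(-29) = -30

-30


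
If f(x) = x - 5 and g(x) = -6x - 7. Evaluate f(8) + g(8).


-52


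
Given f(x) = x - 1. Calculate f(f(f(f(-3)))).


f(-3) = -4
f(-4) = -5
f(-5) = -6
f(-6) = -7

-7


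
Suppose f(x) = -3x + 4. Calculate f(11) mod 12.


f(11) = -29
-29 mod 12 = 7

7


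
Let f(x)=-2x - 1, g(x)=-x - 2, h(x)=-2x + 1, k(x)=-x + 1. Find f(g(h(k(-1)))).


-3


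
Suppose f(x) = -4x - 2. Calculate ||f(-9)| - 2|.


f(-9) = 34
|34| = 34
|34 - 2| = 32

32


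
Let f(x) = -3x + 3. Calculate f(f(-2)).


-24


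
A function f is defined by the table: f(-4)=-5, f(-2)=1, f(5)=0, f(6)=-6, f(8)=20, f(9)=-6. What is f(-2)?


Reading from the table at x = -2

1


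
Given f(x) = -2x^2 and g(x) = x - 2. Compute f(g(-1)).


g(-1) = -3
f(-3) = (-2)*(-3)^2 = -18

-18


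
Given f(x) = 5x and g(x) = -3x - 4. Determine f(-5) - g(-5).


f(-5) = -25
g(-5) = 11
Difference = -36

-36


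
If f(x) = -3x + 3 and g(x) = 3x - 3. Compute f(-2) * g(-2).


f(-2) = 9
g(-2) = -9
Product = -81

-81


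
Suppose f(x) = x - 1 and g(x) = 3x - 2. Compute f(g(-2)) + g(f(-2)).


f(g(-2)) = -9
g(f(-2)) = -11
Sum = -20

-20


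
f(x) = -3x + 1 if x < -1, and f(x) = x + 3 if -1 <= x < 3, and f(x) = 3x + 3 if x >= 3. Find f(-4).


-4 satisfies x < -1
f(-4) = 13

13


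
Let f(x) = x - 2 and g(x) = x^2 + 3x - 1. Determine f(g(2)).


g(2) = 9
f(9) = 7

7


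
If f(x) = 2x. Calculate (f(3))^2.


f(3) = 6
(6)^2 = 36

36


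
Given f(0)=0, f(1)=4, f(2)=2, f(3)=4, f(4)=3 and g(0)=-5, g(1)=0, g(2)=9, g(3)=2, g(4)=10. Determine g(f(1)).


f(1) = 4
g(4) = 10

10


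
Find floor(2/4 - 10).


2/4 = 0.5
0.5 - 10 = -9.5
floor(-9.5) = -10

-10


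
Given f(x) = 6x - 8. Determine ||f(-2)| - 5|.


f(-2) = -20
|-20| = 20
|20 - 5| = 15

15


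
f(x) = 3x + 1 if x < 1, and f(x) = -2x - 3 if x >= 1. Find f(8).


-19


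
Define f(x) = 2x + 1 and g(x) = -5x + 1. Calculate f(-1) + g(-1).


f(-1) = -1
g(-1) = 6
Sum = 5

5


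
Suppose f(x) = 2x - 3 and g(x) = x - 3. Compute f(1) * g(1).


f(1) = -1
g(1) = -2
Product = 2

2


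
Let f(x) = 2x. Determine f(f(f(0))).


f(0) = 0
f(0) = 0
f(0) = 0

0


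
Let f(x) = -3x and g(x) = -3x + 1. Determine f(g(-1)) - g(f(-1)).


-4


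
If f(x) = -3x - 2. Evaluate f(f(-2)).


f(-2) = 4
f(4) = -14

-14


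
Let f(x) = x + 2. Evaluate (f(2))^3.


64


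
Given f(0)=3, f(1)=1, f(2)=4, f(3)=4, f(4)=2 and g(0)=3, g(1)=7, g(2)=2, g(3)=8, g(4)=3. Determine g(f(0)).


f(0) = 3
g(3) = 8

8


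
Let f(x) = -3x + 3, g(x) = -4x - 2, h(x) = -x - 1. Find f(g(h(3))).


h(3) = -4
g(-4) = 14
f(14) = -39

-39


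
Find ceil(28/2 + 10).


24


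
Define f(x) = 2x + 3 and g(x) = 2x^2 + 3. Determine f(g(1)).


g(1) = 5
f(5) = 13

13


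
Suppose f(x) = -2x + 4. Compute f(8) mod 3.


0


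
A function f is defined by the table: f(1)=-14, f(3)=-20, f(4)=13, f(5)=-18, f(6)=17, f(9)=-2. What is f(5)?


Reading from the table at x = 5

-18


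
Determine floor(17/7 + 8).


17/7 = 2.4286
2.4286 + 8 = 10.4286
floor(10.4286) = 10

10


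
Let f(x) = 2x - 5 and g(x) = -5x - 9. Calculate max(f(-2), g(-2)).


f(-2) = -9
g(-2) = 1
max = 1

1


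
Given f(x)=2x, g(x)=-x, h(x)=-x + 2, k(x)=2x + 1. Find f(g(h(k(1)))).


k(1) = 3
h(3) = -1
g(-1) = 1
f(1) = 2

2


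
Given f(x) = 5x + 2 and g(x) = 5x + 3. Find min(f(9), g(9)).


47


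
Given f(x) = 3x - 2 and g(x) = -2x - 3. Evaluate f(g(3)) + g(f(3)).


-46


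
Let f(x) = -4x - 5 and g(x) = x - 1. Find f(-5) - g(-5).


f(-5) = 15
g(-5) = -6
Difference = 21

21


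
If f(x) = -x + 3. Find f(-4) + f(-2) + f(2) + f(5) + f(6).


f(-4) = 7
f(-2) = 5
f(2) = 1
f(5) = -2
f(6) = -3
Sum = 8

8


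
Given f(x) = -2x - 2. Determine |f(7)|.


f(7) = -16
|-16| = 16

16


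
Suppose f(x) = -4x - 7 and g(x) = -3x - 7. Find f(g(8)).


g(8) = -31
f(-31) = 117

117


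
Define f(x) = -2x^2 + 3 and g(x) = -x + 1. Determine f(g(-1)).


g(-1) = 2
f(2) = (-2)*(2)^2 + 3 = -5

-5


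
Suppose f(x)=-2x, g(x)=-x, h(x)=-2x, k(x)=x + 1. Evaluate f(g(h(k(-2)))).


k(-2) = -1
h(-1) = 2
g(2) = -2
f(-2) = 4

4


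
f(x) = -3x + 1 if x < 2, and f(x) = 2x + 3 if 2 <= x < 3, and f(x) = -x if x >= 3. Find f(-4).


-4 satisfies x < 2
f(-4) = 13

13


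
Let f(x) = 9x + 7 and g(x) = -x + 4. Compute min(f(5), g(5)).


f(5) = 52
g(5) = -1
min = -1

-1


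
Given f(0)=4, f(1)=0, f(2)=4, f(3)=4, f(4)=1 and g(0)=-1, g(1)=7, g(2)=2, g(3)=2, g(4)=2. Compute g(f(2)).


f(2) = 4
g(4) = 2

2


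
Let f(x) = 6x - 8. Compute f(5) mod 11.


f(5) = 22
22 mod 11 = 0

0


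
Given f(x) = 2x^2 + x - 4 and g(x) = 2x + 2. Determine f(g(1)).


g(1) = 4
f(4) = 2*(4)^2 + 1*(4) - 4 = 32

32


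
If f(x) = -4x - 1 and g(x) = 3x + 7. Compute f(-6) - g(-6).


f(-6) = 23
g(-6) = -11
Difference = 34

34


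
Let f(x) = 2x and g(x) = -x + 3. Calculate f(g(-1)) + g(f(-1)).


f(g(-1)) = 8
g(f(-1)) = 5
Sum = 13

13


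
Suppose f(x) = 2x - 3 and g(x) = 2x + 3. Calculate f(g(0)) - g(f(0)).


f(g(0)) = 3
g(f(0)) = -3
Difference = 6

6


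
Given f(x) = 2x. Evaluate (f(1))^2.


4


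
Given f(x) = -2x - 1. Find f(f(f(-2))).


f(-2) = 3
f(3) = -7
f(-7) = 13

13


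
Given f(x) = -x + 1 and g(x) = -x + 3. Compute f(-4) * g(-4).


f(-4) = 5
g(-4) = 7
Product = 35

35


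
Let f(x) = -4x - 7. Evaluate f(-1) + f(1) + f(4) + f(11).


f(-1) = -3
f(1) = -11
f(4) = -23
f(11) = -51
Sum = -88

-88


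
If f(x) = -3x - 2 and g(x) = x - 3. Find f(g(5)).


g(5) = 2
f(2) = -8

-8


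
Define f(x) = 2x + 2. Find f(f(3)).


f(3) = 8
f(8) = 18

18


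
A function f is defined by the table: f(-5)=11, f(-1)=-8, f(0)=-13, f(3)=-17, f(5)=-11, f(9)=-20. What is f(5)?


-11


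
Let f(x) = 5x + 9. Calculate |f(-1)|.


f(-1) = 4
|4| = 4

4


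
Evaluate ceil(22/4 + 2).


22/4 = 5.5
5.5 + 2 = 7.5
ceil(7.5) = 8

8


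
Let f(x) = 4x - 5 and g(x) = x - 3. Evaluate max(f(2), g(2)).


f(2) = 3
g(2) = -1
max = 3

3


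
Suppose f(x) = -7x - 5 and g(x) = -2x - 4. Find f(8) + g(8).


-81


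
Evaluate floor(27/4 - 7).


-1


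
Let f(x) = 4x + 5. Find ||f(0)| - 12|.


f(0) = 5
|5| = 5
|5 - 12| = 7

7


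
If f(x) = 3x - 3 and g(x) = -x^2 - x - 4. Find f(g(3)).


g(3) = -16
f(-16) = -51

-51


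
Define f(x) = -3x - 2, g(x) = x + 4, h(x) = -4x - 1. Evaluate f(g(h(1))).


h(1) = -5
g(-5) = -1
f(-1) = 1

1


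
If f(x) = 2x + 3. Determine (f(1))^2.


f(1) = 5
(5)^2 = 25

25


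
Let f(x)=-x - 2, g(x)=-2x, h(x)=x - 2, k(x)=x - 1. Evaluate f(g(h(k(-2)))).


k(-2) = -3
h(-3) = -5
g(-5) = 10
f(10) = -12

-12


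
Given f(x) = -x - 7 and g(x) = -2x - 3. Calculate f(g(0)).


g(0) = -3
f(-3) = -4

-4


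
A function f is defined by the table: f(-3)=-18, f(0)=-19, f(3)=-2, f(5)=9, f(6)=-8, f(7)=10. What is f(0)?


Reading from the table at x = 0

-19


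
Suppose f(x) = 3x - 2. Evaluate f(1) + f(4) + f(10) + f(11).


f(1) = 1
f(4) = 10
f(10) = 28
f(11) = 31
Sum = 70

70


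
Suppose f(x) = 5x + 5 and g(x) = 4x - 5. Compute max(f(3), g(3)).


20


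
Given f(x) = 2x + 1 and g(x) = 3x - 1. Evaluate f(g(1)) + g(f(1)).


f(g(1)) = 5
g(f(1)) = 8
Sum = 13

13


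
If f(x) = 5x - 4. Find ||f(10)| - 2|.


f(10) = 46
|46| = 46
|46 - 2| = 44

44


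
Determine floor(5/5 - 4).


5/5 = 1
1 - 4 = -3
floor(-3) = -3

-3


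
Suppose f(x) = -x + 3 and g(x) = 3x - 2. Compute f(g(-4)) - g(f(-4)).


-2


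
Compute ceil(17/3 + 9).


17/3 = 5.6667
5.6667 + 9 = 14.6667
ceil(14.6667) = 15

15


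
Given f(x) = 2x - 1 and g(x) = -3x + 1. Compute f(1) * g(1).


f(1) = 1
g(1) = -2
Product = -2

-2


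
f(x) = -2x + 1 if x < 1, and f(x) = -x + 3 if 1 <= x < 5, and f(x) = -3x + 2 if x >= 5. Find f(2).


2 satisfies 1 <= x < 5
f(2) = 1

1


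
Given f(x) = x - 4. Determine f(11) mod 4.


f(11) = 7
7 mod 4 = 3

3


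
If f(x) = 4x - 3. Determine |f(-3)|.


f(-3) = -15
|-15| = 15

15


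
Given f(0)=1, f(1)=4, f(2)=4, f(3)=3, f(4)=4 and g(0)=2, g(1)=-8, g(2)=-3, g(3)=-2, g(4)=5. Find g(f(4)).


f(4) = 4
g(4) = 5

5


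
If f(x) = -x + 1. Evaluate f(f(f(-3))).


f(-3) = 4
f(4) = -3
f(-3) = 4

4


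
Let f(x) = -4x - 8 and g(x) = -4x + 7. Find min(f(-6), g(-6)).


f(-6) = 16
g(-6) = 31
min = 16

16


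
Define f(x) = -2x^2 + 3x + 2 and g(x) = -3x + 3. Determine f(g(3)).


g(3) = -6
f(-6) = (-2)*(-6)^2 + 3*(-6) + 2 = -88

-88


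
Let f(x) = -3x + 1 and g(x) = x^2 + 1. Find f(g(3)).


g(3) = 10
f(10) = -29

-29


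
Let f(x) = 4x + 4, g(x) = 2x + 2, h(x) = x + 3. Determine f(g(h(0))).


h(0) = 3
g(3) = 8
f(8) = 36

36


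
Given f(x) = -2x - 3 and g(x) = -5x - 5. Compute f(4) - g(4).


f(4) = -11
g(4) = -25
Difference = 14

14


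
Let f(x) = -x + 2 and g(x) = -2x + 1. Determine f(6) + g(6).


-15


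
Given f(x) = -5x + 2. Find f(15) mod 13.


f(15) = -73
-73 mod 13 = 5

5


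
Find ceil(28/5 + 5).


28/5 = 5.6
5.6 + 5 = 10.6
ceil(10.6) = 11

11


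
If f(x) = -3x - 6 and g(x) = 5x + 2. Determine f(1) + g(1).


-2


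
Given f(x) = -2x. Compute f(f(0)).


0


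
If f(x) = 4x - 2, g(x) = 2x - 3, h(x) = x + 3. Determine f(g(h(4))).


h(4) = 7
g(7) = 11
f(11) = 42

42


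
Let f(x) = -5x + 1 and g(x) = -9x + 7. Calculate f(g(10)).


g(10) = -83
f(-83) = 416

416


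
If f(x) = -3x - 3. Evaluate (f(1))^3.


f(1) = -6
(-6)^3 = -216

-216


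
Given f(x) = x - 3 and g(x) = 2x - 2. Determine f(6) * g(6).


f(6) = 3
g(6) = 10
Product = 30

30


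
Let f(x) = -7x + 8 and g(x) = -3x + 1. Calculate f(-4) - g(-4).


f(-4) = 36
g(-4) = 13
Difference = 23

23


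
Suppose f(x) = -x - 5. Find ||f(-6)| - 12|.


f(-6) = 1
|1| = 1
|1 - 12| = 11

11


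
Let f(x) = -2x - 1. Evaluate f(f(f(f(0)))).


5


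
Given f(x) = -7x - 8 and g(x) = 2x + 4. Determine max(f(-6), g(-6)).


f(-6) = 34
g(-6) = -8
max = 34

34


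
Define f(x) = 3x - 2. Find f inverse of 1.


Solve 3x - 2 = 1
x = (1 + 2) / 3 = 1

1


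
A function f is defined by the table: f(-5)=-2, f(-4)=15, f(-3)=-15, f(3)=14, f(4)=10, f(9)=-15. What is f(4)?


10


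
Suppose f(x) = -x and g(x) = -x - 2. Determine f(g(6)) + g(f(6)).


f(g(6)) = 8
g(f(6)) = 4
Sum = 12

12


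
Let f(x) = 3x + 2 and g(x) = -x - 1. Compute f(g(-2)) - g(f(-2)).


f(g(-2)) = 5
g(f(-2)) = 3
Difference = 2

2


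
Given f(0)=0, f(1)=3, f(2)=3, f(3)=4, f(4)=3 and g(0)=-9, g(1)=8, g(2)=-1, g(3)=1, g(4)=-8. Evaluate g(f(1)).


f(1) = 3
g(3) = 1

1


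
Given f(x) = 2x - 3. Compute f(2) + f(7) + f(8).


25


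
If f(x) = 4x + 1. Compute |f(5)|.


f(5) = 21
|21| = 21

21


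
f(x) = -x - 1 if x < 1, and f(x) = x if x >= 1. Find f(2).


2 satisfies x >= 1
f(2) = 2

2


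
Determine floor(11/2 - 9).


11/2 = 5.5
5.5 - 9 = -3.5
floor(-3.5) = -4

-4


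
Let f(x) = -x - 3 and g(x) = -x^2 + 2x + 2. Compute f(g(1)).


g(1) = 3
f(3) = -6

-6


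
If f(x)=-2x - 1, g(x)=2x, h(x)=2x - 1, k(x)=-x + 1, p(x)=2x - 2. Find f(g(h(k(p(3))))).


p(3) = 4
k(4) = -3
h(-3) = -7
g(-7) = -14
f(-14) = 27

27


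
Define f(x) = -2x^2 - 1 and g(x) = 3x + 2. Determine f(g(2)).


g(2) = 8
f(8) = (-2)*(8)^2 - 1 = -129

-129


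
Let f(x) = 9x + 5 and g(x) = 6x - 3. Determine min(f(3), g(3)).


f(3) = 32
g(3) = 15
min = 15

15


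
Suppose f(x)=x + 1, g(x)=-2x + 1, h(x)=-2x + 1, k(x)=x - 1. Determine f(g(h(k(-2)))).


k(-2) = -3
h(-3) = 7
g(7) = -13
f(-13) = -12

-12


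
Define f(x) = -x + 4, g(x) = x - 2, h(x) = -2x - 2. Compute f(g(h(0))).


h(0) = -2
g(-2) = -4
f(-4) = 8

8


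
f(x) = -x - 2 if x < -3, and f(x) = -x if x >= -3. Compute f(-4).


2


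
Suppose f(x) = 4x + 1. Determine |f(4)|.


f(4) = 17
|17| = 17

17


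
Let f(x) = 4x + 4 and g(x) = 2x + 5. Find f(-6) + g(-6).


f(-6) = -20
g(-6) = -7
Sum = -27

-27


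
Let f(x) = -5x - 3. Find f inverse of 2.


Solve -5x - 3 = 2
x = (2 + 3) / (-5) = -1

-1


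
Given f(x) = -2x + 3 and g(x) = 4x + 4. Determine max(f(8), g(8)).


36


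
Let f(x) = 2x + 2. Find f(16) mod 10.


f(16) = 34
34 mod 10 = 4

4


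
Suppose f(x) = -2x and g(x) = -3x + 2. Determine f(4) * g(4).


f(4) = -8
g(4) = -10
Product = 80

80


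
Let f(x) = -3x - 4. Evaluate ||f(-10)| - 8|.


18


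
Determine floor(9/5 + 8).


9/5 = 1.8
1.8 + 8 = 9.8
floor(9.8) = 9

9


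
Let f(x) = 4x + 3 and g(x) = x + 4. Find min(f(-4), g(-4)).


f(-4) = -13
g(-4) = 0
min = -13

-13


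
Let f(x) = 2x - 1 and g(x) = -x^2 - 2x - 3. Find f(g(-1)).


g(-1) = -2
f(-2) = -5

-5


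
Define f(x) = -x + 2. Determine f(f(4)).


f(4) = -2
f(-2) = 4

4


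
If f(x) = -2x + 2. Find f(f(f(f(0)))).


f(0) = 2
f(2) = -2
f(-2) = 6
f(6) = -10

-10


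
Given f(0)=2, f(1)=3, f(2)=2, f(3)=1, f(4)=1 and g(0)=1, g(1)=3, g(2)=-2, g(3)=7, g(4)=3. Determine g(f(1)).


7


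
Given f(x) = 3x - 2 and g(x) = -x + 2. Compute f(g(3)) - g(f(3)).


f(g(3)) = -5
g(f(3)) = -5
Difference = 0

0


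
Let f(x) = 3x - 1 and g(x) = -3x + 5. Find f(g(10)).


g(10) = -25
f(-25) = -76

-76


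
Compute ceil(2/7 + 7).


2/7 = 0.2857
0.2857 + 7 = 7.2857
ceil(7.2857) = 8

8


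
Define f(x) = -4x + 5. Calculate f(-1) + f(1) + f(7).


f(-1) = 9
f(1) = 1
f(7) = -23
Sum = -13

-13


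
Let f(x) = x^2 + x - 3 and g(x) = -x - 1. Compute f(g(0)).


g(0) = -1
f(-1) = 1*(-1)^2 + 1*(-1) - 3 = -3

-3


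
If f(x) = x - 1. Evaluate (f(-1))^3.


-8


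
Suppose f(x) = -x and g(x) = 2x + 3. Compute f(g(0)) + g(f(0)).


f(g(0)) = -3
g(f(0)) = 3
Sum = 0

0


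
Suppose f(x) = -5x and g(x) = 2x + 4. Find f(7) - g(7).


f(7) = -35
g(7) = 18
Difference = -53

-53


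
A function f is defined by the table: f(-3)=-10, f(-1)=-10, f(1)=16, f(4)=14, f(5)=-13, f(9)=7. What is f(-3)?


Reading from the table at x = -3

-10


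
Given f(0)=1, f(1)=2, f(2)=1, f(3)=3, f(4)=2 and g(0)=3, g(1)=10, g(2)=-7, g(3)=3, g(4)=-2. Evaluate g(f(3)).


3


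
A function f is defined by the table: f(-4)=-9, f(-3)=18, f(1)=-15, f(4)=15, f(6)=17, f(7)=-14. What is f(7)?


Reading from the table at x = 7

-14


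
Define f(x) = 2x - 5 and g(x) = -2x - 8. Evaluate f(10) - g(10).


43


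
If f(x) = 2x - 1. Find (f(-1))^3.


f(-1) = -3
(-3)^3 = -27

-27


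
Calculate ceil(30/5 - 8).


30/5 = 6
6 - 8 = -2
ceil(-2) = -2

-2


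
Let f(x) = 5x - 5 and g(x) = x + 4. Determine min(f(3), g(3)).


f(3) = 10
g(3) = 7
min = 7

7


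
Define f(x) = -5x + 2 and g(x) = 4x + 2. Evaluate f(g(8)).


g(8) = 34
f(34) = -168

-168


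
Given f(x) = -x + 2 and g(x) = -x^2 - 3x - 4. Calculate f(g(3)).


g(3) = -22
f(-22) = 24

24


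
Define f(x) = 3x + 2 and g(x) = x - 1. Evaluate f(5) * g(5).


68


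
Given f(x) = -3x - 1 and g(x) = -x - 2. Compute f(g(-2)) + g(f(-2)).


f(g(-2)) = -1
g(f(-2)) = -7
Sum = -8

-8


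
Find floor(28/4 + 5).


28/4 = 7
7 + 5 = 12
floor(12) = 12

12


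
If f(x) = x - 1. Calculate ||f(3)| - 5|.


f(3) = 2
|2| = 2
|2 - 5| = 3

3


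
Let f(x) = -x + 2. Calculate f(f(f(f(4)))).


f(4) = -2
f(-2) = 4
f(4) = -2
f(-2) = 4

4


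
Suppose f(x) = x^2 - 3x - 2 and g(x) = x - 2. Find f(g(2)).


g(2) = 0
f(0) = 1*(0)^2 - 3*(0) - 2 = -2

-2


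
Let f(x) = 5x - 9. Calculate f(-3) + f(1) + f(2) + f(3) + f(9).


f(-3) = -24
f(1) = -4
f(2) = 1
f(3) = 6
f(9) = 36
Sum = 15

15


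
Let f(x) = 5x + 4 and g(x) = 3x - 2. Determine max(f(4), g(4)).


f(4) = 24
g(4) = 10
max = 24

24


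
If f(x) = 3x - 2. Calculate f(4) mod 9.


f(4) = 10
10 mod 9 = 1

1


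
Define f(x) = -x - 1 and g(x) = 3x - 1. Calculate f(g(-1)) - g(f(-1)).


f(g(-1)) = 3
g(f(-1)) = -1
Difference = 4

4


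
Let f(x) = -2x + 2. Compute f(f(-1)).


f(-1) = 4
f(4) = -6

-6


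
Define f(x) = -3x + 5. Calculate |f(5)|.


f(5) = -10
|-10| = 10

10


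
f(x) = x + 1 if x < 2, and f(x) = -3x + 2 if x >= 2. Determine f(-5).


-5 satisfies x < 2
f(-5) = -4

-4


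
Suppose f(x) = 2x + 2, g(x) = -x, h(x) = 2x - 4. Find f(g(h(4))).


-6


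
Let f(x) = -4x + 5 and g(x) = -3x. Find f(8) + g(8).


-51


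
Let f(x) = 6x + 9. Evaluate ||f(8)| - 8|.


f(8) = 57
|57| = 57
|57 - 8| = 49

49


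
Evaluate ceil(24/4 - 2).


4


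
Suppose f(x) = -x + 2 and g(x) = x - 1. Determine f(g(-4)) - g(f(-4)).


f(g(-4)) = 7
g(f(-4)) = 5
Difference = 2

2


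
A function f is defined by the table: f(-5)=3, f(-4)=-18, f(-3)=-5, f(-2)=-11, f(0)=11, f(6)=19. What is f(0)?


Reading from the table at x = 0

11


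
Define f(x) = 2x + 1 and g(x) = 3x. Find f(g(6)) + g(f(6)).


f(g(6)) = 37
g(f(6)) = 39
Sum = 76

76


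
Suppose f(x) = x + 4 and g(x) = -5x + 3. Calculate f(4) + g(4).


f(4) = 8
g(4) = -17
Sum = -9

-9


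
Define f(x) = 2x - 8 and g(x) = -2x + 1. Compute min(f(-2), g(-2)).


f(-2) = -12
g(-2) = 5
min = -12

-12


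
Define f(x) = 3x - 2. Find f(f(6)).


f(6) = 16
f(16) = 46

46


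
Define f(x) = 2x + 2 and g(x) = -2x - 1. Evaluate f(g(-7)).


g(-7) = 13
f(13) = 28

28


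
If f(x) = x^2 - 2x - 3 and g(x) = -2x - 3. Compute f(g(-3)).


g(-3) = 3
f(3) = 1*(3)^2 - 2*(3) - 3 = 0

0


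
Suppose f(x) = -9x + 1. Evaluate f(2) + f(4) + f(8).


f(2) = -17
f(4) = -35
f(8) = -71
Sum = -123

-123


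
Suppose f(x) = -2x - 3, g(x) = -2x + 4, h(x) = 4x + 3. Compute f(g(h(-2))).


h(-2) = -5
g(-5) = 14
f(14) = -31

-31


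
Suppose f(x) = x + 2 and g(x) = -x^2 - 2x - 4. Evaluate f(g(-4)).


g(-4) = -12
f(-12) = -10

-10


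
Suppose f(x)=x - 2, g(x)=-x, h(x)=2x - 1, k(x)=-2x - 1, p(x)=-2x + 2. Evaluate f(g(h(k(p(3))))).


-15


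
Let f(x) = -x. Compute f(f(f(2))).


f(2) = -2
f(-2) = 2
f(2) = -2

-2


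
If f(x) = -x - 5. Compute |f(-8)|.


f(-8) = 3
|3| = 3

3


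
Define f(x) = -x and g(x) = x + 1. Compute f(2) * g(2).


f(2) = -2
g(2) = 3
Product = -6

-6


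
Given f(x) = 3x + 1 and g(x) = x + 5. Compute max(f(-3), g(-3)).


2


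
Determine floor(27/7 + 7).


27/7 = 3.8571
3.8571 + 7 = 10.8571
floor(10.8571) = 10

10


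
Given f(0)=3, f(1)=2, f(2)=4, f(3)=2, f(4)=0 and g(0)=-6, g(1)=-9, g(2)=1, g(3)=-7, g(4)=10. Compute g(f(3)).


f(3) = 2
g(2) = 1

1


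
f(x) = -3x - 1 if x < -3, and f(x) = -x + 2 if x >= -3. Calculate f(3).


-1


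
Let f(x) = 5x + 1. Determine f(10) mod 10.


f(10) = 51
51 mod 10 = 1

1


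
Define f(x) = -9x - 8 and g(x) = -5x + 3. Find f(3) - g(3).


-23


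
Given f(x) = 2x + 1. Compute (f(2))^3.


f(2) = 5
(5)^3 = 125

125


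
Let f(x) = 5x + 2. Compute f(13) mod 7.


f(13) = 67
67 mod 7 = 4

4


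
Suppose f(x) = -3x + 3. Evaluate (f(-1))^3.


f(-1) = 6
(6)^3 = 216

216


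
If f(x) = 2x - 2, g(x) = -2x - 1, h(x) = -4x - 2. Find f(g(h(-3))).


h(-3) = 10
g(10) = -21
f(-21) = -44

-44


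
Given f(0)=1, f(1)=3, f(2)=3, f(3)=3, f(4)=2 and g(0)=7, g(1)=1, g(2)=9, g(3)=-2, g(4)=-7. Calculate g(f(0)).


f(0) = 1
g(1) = 1

1


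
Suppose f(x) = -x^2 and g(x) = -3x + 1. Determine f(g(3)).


g(3) = -8
f(-8) = (-1)*(-8)^2 = -64

-64


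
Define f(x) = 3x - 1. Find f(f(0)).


f(0) = -1
f(-1) = -4

-4


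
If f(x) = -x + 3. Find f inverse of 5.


-2


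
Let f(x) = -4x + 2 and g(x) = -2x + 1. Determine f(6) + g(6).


f(6) = -22
g(6) = -11
Sum = -33

-33


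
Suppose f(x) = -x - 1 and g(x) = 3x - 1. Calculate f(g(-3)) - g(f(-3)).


f(g(-3)) = 9
g(f(-3)) = 5
Difference = 4

4


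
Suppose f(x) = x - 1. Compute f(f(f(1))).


f(1) = 0
f(0) = -1
f(-1) = -2

-2


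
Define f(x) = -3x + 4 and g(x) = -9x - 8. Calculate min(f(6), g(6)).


f(6) = -14
g(6) = -62
min = -62

-62


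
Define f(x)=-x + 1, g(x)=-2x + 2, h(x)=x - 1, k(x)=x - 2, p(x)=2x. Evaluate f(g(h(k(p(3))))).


p(3) = 6
k(6) = 4
h(4) = 3
g(3) = -4
f(-4) = 5

5


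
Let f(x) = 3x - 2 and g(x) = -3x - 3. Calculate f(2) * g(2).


f(2) = 4
g(2) = -9
Product = -36

-36


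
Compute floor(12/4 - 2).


1


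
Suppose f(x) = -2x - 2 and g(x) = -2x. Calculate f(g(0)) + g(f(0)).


f(g(0)) = -2
g(f(0)) = 4
Sum = 2

2


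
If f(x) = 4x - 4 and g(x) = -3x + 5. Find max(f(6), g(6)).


f(6) = 20
g(6) = -13
max = 20

20


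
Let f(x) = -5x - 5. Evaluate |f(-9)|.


f(-9) = 40
|40| = 40

40


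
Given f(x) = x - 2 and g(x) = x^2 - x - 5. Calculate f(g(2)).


g(2) = -3
f(-3) = -5

-5


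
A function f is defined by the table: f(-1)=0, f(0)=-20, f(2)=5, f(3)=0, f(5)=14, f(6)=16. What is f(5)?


Reading from the table at x = 5

14


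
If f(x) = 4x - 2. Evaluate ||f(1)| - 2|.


f(1) = 2
|2| = 2
|2 - 2| = 0

0


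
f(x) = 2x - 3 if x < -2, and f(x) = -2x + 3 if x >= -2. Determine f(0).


0 satisfies x >= -2
f(0) = 3

3


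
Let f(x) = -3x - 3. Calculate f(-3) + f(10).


f(-3) = 6
f(10) = -33
Sum = -27

-27


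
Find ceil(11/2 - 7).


-1


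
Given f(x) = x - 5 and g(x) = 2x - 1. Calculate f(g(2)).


g(2) = 3
f(3) = -2

-2


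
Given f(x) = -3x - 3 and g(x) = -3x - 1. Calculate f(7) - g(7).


f(7) = -24
g(7) = -22
Difference = -2

-2


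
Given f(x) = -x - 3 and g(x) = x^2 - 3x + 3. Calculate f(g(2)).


-4


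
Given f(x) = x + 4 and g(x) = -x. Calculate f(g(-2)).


g(-2) = 2
f(2) = 6

6


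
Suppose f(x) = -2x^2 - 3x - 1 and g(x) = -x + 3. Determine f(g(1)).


g(1) = 2
f(2) = (-2)*(2)^2 - 3*(2) - 1 = -15

-15


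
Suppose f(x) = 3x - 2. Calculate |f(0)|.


2


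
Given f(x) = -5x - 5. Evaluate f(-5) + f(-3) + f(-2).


f(-5) = 20
f(-3) = 10
f(-2) = 5
Sum = 35

35


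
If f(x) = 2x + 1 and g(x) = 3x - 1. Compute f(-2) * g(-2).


f(-2) = -3
g(-2) = -7
Product = 21

21


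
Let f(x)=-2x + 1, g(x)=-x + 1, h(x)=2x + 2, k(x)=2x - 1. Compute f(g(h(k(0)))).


k(0) = -1
h(-1) = 0
g(0) = 1
f(1) = -1

-1


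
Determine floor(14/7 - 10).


14/7 = 2
2 - 10 = -8
floor(-8) = -8

-8


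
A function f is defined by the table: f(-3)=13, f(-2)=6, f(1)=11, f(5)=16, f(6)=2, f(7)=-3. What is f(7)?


Reading from the table at x = 7

-3


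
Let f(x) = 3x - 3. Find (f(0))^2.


f(0) = -3
(-3)^2 = 9

9


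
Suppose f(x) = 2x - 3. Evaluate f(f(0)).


f(0) = -3
f(-3) = -9

-9


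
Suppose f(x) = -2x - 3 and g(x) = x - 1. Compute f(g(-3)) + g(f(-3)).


7


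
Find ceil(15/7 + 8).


15/7 = 2.1429
2.1429 + 8 = 10.1429
ceil(10.1429) = 11

11


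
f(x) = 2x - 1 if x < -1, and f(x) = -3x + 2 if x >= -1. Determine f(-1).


5


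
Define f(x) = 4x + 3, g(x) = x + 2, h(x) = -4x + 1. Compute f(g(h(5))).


-65


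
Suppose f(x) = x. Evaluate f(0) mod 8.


f(0) = 0
0 mod 8 = 0

0


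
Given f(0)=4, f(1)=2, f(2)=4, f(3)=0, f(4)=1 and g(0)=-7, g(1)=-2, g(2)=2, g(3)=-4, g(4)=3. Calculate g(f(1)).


f(1) = 2
g(2) = 2

2


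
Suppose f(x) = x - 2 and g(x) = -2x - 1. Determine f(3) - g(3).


f(3) = 1
g(3) = -7
Difference = 8

8


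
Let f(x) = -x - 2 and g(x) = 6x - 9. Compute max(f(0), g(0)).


-2


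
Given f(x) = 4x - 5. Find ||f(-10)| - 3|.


f(-10) = -45
|-45| = 45
|45 - 3| = 42

42


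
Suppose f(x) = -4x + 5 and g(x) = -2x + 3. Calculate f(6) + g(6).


f(6) = -19
g(6) = -9
Sum = -28

-28


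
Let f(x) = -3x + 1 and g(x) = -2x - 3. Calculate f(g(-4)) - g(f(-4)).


15


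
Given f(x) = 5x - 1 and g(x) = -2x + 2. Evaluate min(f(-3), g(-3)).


f(-3) = -16
g(-3) = 8
min = -16

-16


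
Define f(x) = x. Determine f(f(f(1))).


1


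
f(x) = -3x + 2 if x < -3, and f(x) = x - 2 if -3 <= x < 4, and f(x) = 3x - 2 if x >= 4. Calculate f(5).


13


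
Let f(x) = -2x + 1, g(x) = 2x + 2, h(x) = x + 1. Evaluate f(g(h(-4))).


h(-4) = -3
g(-3) = -4
f(-4) = 9

9


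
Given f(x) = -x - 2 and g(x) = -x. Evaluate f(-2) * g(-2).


f(-2) = 0
g(-2) = 2
Product = 0

0


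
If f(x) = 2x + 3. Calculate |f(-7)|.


f(-7) = -11
|-11| = 11

11


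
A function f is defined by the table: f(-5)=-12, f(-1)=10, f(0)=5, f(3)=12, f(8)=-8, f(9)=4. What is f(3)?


Reading from the table at x = 3

12


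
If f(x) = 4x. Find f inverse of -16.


Solve 4x = -16
x = (-16) / 4 = -4

-4


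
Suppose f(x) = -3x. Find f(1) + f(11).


f(1) = -3
f(11) = -33
Sum = -36

-36


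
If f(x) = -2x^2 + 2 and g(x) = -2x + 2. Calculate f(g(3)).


g(3) = -4
f(-4) = (-2)*(-4)^2 + 2 = -30

-30


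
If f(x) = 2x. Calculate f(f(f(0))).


0


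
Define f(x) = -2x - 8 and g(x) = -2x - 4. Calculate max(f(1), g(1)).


f(1) = -10
g(1) = -6
max = -6

-6


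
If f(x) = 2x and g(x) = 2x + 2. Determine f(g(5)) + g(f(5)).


f(g(5)) = 24
g(f(5)) = 22
Sum = 46

46


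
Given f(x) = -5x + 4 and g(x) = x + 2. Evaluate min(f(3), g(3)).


f(3) = -11
g(3) = 5
min = -11

-11


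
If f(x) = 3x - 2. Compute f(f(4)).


f(4) = 10
f(10) = 28

28


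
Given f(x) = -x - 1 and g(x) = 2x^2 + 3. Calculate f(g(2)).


g(2) = 11
f(11) = -12

-12


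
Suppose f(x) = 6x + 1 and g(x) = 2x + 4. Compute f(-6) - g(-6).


f(-6) = -35
g(-6) = -8
Difference = -27

-27


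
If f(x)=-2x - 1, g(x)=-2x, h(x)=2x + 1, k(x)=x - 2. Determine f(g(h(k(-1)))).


k(-1) = -3
h(-3) = -5
g(-5) = 10
f(10) = -21

-21


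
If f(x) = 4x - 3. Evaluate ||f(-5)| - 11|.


f(-5) = -23
|-23| = 23
|23 - 11| = 12

12


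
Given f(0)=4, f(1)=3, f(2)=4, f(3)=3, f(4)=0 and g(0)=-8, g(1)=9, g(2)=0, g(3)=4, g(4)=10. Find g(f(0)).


f(0) = 4
g(4) = 10

10


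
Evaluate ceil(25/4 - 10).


25/4 = 6.25
6.25 - 10 = -3.75
ceil(-3.75) = -3

-3


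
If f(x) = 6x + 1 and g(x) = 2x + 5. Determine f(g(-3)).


g(-3) = -1
f(-1) = -5

-5


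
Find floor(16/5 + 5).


16/5 = 3.2
3.2 + 5 = 8.2
floor(8.2) = 8

8


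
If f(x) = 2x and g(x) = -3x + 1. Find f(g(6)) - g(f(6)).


1


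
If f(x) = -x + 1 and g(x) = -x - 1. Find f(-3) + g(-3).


f(-3) = 4
g(-3) = 2
Sum = 6

6


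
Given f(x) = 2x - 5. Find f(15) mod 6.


f(15) = 25
25 mod 6 = 1

1


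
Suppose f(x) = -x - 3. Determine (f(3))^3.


f(3) = -6
(-6)^3 = -216

-216


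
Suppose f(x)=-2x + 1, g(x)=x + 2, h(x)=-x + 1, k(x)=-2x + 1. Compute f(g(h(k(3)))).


k(3) = -5
h(-5) = 6
g(6) = 8
f(8) = -15

-15


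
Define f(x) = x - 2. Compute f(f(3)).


-1


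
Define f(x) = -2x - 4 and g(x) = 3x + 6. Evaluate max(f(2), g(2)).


f(2) = -8
g(2) = 12
max = 12

12


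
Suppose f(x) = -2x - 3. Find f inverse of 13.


Solve -2x - 3 = 13
x = (13 + 3) / (-2) = -8

-8


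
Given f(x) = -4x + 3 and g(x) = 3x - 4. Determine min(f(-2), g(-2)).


-10


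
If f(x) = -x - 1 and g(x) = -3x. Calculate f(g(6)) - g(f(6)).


f(g(6)) = 17
g(f(6)) = 21
Difference = -4

-4


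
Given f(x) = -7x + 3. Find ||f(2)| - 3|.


8


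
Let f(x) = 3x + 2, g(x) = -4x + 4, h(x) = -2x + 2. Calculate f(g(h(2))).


h(2) = -2
g(-2) = 12
f(12) = 38

38


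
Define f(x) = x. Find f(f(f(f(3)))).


f(3) = 3
f(3) = 3
f(3) = 3
f(3) = 3

3


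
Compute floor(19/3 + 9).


15


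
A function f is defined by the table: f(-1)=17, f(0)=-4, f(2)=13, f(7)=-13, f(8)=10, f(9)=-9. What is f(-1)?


Reading from the table at x = -1

17


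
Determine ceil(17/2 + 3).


17/2 = 8.5
8.5 + 3 = 11.5
ceil(11.5) = 12

12


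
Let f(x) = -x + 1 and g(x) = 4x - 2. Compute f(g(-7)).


31


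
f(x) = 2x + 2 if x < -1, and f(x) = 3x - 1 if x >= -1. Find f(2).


2 satisfies x >= -1
f(2) = 5

5


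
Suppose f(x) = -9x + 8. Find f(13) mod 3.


2


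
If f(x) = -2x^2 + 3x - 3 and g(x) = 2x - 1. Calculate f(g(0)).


g(0) = -1
f(-1) = (-2)*(-1)^2 + 3*(-1) - 3 = -8

-8


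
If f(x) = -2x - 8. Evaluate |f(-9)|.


f(-9) = 10
|10| = 10

10


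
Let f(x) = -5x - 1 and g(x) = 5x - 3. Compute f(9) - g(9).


f(9) = -46
g(9) = 42
Difference = -88

-88


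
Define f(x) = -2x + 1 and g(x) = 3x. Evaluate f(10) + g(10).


f(10) = -19
g(10) = 30
Sum = 11

11


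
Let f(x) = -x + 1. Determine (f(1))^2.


f(1) = 0
(0)^2 = 0

0


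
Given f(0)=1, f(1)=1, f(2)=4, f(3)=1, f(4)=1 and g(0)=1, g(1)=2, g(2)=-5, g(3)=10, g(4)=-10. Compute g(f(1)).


f(1) = 1
g(1) = 2

2


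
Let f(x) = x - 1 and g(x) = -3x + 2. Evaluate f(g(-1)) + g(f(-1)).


12


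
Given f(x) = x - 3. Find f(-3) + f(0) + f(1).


f(-3) = -6
f(0) = -3
f(1) = -2
Sum = -11

-11


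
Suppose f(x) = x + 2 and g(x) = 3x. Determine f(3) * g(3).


45


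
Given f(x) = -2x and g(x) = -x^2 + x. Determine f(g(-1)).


g(-1) = -2
f(-2) = 4

4


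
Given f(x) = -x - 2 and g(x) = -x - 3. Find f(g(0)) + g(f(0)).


f(g(0)) = 1
g(f(0)) = -1
Sum = 0

0


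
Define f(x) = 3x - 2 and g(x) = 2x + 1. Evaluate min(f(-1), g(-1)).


-5


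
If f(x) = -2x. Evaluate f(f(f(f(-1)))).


f(-1) = 2
f(2) = -4
f(-4) = 8
f(8) = -16

-16


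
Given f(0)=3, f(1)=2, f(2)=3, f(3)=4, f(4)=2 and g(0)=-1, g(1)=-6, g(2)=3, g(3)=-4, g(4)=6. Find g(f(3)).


f(3) = 4
g(4) = 6

6


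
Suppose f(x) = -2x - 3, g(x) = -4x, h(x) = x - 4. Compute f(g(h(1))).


h(1) = -3
g(-3) = 12
f(12) = -27

-27


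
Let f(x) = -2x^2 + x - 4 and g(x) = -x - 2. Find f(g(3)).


g(3) = -5
f(-5) = (-2)*(-5)^2 + 1*(-5) - 4 = -59

-59


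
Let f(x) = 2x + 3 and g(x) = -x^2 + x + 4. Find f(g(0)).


11


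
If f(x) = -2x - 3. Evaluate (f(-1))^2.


f(-1) = -1
(-1)^2 = 1

1


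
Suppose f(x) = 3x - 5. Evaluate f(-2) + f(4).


f(-2) = -11
f(4) = 7
Sum = -4

-4


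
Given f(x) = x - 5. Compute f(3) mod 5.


f(3) = -2
-2 mod 5 = 3

3


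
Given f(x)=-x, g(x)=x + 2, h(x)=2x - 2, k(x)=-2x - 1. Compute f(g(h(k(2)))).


k(2) = -5
h(-5) = -12
g(-12) = -10
f(-10) = 10

10


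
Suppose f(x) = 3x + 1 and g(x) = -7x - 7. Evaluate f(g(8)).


g(8) = -63
f(-63) = -188

-188


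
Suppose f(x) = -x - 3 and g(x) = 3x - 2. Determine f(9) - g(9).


f(9) = -12
g(9) = 25
Difference = -37

-37


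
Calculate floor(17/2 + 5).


17/2 = 8.5
8.5 + 5 = 13.5
floor(13.5) = 13

13


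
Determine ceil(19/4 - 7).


19/4 = 4.75
4.75 - 7 = -2.25
ceil(-2.25) = -2

-2


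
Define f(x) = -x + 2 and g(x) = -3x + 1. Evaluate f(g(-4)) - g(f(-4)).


f(g(-4)) = -11
g(f(-4)) = -17
Difference = 6

6


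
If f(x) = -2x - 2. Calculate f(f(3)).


f(3) = -8
f(-8) = 14

14


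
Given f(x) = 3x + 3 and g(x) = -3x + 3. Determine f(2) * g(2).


-27


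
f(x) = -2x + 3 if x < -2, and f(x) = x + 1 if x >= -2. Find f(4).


4 satisfies x >= -2
f(4) = 5

5


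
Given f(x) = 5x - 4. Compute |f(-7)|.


f(-7) = -39
|-39| = 39

39


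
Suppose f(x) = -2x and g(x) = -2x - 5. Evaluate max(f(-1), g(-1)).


f(-1) = 2
g(-1) = -3
max = 2

2


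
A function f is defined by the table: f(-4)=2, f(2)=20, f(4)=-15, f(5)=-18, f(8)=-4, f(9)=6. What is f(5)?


Reading from the table at x = 5

-18


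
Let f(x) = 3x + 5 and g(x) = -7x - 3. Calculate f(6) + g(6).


f(6) = 23
g(6) = -45
Sum = -22

-22


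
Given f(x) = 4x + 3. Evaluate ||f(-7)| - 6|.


f(-7) = -25
|-25| = 25
|25 - 6| = 19

19


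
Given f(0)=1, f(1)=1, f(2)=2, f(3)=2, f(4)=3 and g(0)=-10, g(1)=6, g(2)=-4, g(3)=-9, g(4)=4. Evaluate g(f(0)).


f(0) = 1
g(1) = 6

6


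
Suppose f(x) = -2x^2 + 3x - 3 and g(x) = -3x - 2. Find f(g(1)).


g(1) = -5
f(-5) = (-2)*(-5)^2 + 3*(-5) - 3 = -68

-68


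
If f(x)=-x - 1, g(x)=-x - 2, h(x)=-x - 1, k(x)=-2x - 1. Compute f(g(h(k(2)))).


k(2) = -5
h(-5) = 4
g(4) = -6
f(-6) = 5

5


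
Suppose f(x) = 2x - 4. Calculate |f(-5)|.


f(-5) = -14
|-14| = 14

14


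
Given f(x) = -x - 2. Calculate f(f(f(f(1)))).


f(1) = -3
f(-3) = 1
f(1) = -3
f(-3) = 1

1


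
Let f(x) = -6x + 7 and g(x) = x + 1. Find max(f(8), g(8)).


9


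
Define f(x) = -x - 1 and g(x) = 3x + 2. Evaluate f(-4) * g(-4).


f(-4) = 3
g(-4) = -10
Product = -30

-30


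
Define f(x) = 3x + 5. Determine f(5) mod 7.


f(5) = 20
20 mod 7 = 6

6


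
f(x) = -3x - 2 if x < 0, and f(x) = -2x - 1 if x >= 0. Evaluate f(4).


4 satisfies x >= 0
f(4) = -9

-9


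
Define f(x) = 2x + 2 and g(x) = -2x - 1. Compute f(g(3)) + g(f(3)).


-29


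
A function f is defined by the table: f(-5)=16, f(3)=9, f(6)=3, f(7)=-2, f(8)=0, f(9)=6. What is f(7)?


Reading from the table at x = 7

-2
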